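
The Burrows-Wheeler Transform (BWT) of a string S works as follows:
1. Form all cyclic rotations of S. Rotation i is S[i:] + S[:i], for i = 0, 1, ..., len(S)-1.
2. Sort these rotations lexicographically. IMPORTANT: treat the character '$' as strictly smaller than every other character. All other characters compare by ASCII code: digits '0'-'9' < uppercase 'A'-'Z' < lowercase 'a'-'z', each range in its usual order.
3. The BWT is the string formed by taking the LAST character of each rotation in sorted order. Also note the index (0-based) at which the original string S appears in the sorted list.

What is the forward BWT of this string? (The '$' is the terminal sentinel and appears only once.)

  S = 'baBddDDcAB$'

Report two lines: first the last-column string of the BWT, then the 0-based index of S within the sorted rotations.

Answer: BcAadDb$DdB
7

Derivation:
All 11 rotations (rotation i = S[i:]+S[:i]):
  rot[0] = baBddDDcAB$
  rot[1] = aBddDDcAB$b
  rot[2] = BddDDcAB$ba
  rot[3] = ddDDcAB$baB
  rot[4] = dDDcAB$baBd
  rot[5] = DDcAB$baBdd
  rot[6] = DcAB$baBddD
  rot[7] = cAB$baBddDD
  rot[8] = AB$baBddDDc
  rot[9] = B$baBddDDcA
  rot[10] = $baBddDDcAB
Sorted (with $ < everything):
  sorted[0] = $baBddDDcAB  (last char: 'B')
  sorted[1] = AB$baBddDDc  (last char: 'c')
  sorted[2] = B$baBddDDcA  (last char: 'A')
  sorted[3] = BddDDcAB$ba  (last char: 'a')
  sorted[4] = DDcAB$baBdd  (last char: 'd')
  sorted[5] = DcAB$baBddD  (last char: 'D')
  sorted[6] = aBddDDcAB$b  (last char: 'b')
  sorted[7] = baBddDDcAB$  (last char: '$')
  sorted[8] = cAB$baBddDD  (last char: 'D')
  sorted[9] = dDDcAB$baBd  (last char: 'd')
  sorted[10] = ddDDcAB$baB  (last char: 'B')
Last column: BcAadDb$DdB
Original string S is at sorted index 7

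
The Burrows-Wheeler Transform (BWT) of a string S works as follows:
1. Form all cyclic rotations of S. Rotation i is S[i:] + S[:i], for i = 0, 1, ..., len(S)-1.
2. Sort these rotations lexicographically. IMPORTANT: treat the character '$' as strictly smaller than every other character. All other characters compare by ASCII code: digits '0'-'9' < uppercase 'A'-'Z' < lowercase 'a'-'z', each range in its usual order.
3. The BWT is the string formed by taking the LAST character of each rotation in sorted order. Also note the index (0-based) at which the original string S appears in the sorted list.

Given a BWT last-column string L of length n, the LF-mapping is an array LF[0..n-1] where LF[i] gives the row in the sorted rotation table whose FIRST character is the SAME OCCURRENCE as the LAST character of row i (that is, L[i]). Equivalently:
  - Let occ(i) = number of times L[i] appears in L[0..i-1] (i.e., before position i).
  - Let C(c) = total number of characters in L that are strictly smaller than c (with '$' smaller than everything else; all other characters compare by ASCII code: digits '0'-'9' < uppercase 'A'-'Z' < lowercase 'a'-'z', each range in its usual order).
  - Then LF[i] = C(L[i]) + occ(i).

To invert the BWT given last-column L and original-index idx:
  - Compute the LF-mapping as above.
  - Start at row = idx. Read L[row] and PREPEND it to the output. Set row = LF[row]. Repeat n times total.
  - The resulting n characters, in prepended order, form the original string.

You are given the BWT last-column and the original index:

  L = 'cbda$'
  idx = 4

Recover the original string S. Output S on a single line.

LF mapping: 3 2 4 1 0
Walk LF starting at row 4, prepending L[row]:
  step 1: row=4, L[4]='$', prepend. Next row=LF[4]=0
  step 2: row=0, L[0]='c', prepend. Next row=LF[0]=3
  step 3: row=3, L[3]='a', prepend. Next row=LF[3]=1
  step 4: row=1, L[1]='b', prepend. Next row=LF[1]=2
  step 5: row=2, L[2]='d', prepend. Next row=LF[2]=4
Reversed output: dbac$

Answer: dbac$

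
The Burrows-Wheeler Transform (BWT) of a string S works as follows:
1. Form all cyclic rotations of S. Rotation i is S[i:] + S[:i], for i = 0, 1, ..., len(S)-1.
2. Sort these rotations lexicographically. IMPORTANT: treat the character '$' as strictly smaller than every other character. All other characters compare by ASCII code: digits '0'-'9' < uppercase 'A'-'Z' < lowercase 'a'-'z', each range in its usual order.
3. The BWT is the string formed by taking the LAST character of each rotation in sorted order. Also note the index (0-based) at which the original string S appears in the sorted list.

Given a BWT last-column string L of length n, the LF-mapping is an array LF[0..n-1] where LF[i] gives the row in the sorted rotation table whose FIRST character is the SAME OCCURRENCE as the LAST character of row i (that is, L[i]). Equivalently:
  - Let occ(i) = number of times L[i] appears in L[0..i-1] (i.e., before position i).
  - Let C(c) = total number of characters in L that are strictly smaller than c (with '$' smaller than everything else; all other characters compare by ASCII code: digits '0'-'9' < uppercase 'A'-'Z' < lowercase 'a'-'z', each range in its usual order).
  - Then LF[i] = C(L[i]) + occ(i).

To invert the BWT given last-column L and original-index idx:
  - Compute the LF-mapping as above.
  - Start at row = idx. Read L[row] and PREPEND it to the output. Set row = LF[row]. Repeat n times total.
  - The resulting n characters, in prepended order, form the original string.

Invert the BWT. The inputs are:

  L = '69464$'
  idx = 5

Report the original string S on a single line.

LF mapping: 3 5 1 4 2 0
Walk LF starting at row 5, prepending L[row]:
  step 1: row=5, L[5]='$', prepend. Next row=LF[5]=0
  step 2: row=0, L[0]='6', prepend. Next row=LF[0]=3
  step 3: row=3, L[3]='6', prepend. Next row=LF[3]=4
  step 4: row=4, L[4]='4', prepend. Next row=LF[4]=2
  step 5: row=2, L[2]='4', prepend. Next row=LF[2]=1
  step 6: row=1, L[1]='9', prepend. Next row=LF[1]=5
Reversed output: 94466$

Answer: 94466$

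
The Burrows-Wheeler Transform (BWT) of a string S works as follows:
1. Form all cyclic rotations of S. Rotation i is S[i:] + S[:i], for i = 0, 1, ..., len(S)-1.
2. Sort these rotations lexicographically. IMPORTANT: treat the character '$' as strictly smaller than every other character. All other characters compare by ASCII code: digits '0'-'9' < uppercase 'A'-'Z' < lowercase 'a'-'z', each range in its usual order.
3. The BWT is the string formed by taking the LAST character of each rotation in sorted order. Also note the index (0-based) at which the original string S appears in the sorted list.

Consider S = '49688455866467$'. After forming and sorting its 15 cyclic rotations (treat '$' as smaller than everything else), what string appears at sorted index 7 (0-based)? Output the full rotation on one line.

All 15 rotations (rotation i = S[i:]+S[:i]):
  rot[0] = 49688455866467$
  rot[1] = 9688455866467$4
  rot[2] = 688455866467$49
  rot[3] = 88455866467$496
  rot[4] = 8455866467$4968
  rot[5] = 455866467$49688
  rot[6] = 55866467$496884
  rot[7] = 5866467$4968845
  rot[8] = 866467$49688455
  rot[9] = 66467$496884558
  rot[10] = 6467$4968845586
  rot[11] = 467$49688455866
  rot[12] = 67$496884558664
  rot[13] = 7$4968845586646
  rot[14] = $49688455866467
Sorted (with $ < everything):
  sorted[0] = $49688455866467
  sorted[1] = 455866467$49688
  sorted[2] = 467$49688455866
  sorted[3] = 49688455866467$
  sorted[4] = 55866467$496884
  sorted[5] = 5866467$4968845
  sorted[6] = 6467$4968845586
  sorted[7] = 66467$496884558
  sorted[8] = 67$496884558664
  sorted[9] = 688455866467$49
  sorted[10] = 7$4968845586646
  sorted[11] = 8455866467$4968
  sorted[12] = 866467$49688455
  sorted[13] = 88455866467$496
  sorted[14] = 9688455866467$4
sorted[7] = 66467$496884558

Answer: 66467$496884558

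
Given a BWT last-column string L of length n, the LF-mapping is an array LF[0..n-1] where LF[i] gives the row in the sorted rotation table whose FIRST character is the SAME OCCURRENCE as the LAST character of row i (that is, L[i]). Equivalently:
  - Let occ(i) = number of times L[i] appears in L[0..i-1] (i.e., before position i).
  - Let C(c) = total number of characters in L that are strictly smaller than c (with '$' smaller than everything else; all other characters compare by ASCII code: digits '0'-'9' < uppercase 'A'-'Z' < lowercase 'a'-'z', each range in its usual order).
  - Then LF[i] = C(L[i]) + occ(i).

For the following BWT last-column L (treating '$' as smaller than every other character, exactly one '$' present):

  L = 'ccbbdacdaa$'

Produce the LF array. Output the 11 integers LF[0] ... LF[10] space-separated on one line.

Char counts: '$':1, 'a':3, 'b':2, 'c':3, 'd':2
C (first-col start): C('$')=0, C('a')=1, C('b')=4, C('c')=6, C('d')=9
L[0]='c': occ=0, LF[0]=C('c')+0=6+0=6
L[1]='c': occ=1, LF[1]=C('c')+1=6+1=7
L[2]='b': occ=0, LF[2]=C('b')+0=4+0=4
L[3]='b': occ=1, LF[3]=C('b')+1=4+1=5
L[4]='d': occ=0, LF[4]=C('d')+0=9+0=9
L[5]='a': occ=0, LF[5]=C('a')+0=1+0=1
L[6]='c': occ=2, LF[6]=C('c')+2=6+2=8
L[7]='d': occ=1, LF[7]=C('d')+1=9+1=10
L[8]='a': occ=1, LF[8]=C('a')+1=1+1=2
L[9]='a': occ=2, LF[9]=C('a')+2=1+2=3
L[10]='$': occ=0, LF[10]=C('$')+0=0+0=0

Answer: 6 7 4 5 9 1 8 10 2 3 0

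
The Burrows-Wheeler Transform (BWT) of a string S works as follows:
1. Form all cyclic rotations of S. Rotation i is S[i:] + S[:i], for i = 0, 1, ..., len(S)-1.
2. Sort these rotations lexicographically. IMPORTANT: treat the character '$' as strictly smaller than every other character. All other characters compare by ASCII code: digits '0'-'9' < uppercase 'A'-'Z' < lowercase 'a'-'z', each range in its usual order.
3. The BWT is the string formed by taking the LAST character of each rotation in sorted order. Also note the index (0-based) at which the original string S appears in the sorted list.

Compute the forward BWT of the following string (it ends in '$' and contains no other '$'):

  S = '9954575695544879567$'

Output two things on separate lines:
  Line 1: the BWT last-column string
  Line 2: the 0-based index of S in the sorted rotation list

All 20 rotations (rotation i = S[i:]+S[:i]):
  rot[0] = 9954575695544879567$
  rot[1] = 954575695544879567$9
  rot[2] = 54575695544879567$99
  rot[3] = 4575695544879567$995
  rot[4] = 575695544879567$9954
  rot[5] = 75695544879567$99545
  rot[6] = 5695544879567$995457
  rot[7] = 695544879567$9954575
  rot[8] = 95544879567$99545756
  rot[9] = 5544879567$995457569
  rot[10] = 544879567$9954575695
  rot[11] = 44879567$99545756955
  rot[12] = 4879567$995457569554
  rot[13] = 879567$9954575695544
  rot[14] = 79567$99545756955448
  rot[15] = 9567$995457569554487
  rot[16] = 567$9954575695544879
  rot[17] = 67$99545756955448795
  rot[18] = 7$995457569554487956
  rot[19] = $9954575695544879567
Sorted (with $ < everything):
  sorted[0] = $9954575695544879567  (last char: '7')
  sorted[1] = 44879567$99545756955  (last char: '5')
  sorted[2] = 4575695544879567$995  (last char: '5')
  sorted[3] = 4879567$995457569554  (last char: '4')
  sorted[4] = 544879567$9954575695  (last char: '5')
  sorted[5] = 54575695544879567$99  (last char: '9')
  sorted[6] = 5544879567$995457569  (last char: '9')
  sorted[7] = 567$9954575695544879  (last char: '9')
  sorted[8] = 5695544879567$995457  (last char: '7')
  sorted[9] = 575695544879567$9954  (last char: '4')
  sorted[10] = 67$99545756955448795  (last char: '5')
  sorted[11] = 695544879567$9954575  (last char: '5')
  sorted[12] = 7$995457569554487956  (last char: '6')
  sorted[13] = 75695544879567$99545  (last char: '5')
  sorted[14] = 79567$99545756955448  (last char: '8')
  sorted[15] = 879567$9954575695544  (last char: '4')
  sorted[16] = 954575695544879567$9  (last char: '9')
  sorted[17] = 95544879567$99545756  (last char: '6')
  sorted[18] = 9567$995457569554487  (last char: '7')
  sorted[19] = 9954575695544879567$  (last char: '$')
Last column: 7554599974556584967$
Original string S is at sorted index 19

Answer: 7554599974556584967$
19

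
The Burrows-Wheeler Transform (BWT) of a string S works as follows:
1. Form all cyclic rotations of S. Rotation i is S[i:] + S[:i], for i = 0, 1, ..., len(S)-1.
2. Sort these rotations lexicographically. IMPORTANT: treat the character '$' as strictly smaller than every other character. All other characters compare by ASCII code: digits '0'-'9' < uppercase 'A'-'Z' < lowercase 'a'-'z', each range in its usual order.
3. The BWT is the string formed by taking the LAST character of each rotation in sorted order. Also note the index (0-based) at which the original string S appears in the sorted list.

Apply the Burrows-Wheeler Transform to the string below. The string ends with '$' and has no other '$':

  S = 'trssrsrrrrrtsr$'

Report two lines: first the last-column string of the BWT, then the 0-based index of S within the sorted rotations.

Answer: rssrrrstrtrsr$r
13

Derivation:
All 15 rotations (rotation i = S[i:]+S[:i]):
  rot[0] = trssrsrrrrrtsr$
  rot[1] = rssrsrrrrrtsr$t
  rot[2] = ssrsrrrrrtsr$tr
  rot[3] = srsrrrrrtsr$trs
  rot[4] = rsrrrrrtsr$trss
  rot[5] = srrrrrtsr$trssr
  rot[6] = rrrrrtsr$trssrs
  rot[7] = rrrrtsr$trssrsr
  rot[8] = rrrtsr$trssrsrr
  rot[9] = rrtsr$trssrsrrr
  rot[10] = rtsr$trssrsrrrr
  rot[11] = tsr$trssrsrrrrr
  rot[12] = sr$trssrsrrrrrt
  rot[13] = r$trssrsrrrrrts
  rot[14] = $trssrsrrrrrtsr
Sorted (with $ < everything):
  sorted[0] = $trssrsrrrrrtsr  (last char: 'r')
  sorted[1] = r$trssrsrrrrrts  (last char: 's')
  sorted[2] = rrrrrtsr$trssrs  (last char: 's')
  sorted[3] = rrrrtsr$trssrsr  (last char: 'r')
  sorted[4] = rrrtsr$trssrsrr  (last char: 'r')
  sorted[5] = rrtsr$trssrsrrr  (last char: 'r')
  sorted[6] = rsrrrrrtsr$trss  (last char: 's')
  sorted[7] = rssrsrrrrrtsr$t  (last char: 't')
  sorted[8] = rtsr$trssrsrrrr  (last char: 'r')
  sorted[9] = sr$trssrsrrrrrt  (last char: 't')
  sorted[10] = srrrrrtsr$trssr  (last char: 'r')
  sorted[11] = srsrrrrrtsr$trs  (last char: 's')
  sorted[12] = ssrsrrrrrtsr$tr  (last char: 'r')
  sorted[13] = trssrsrrrrrtsr$  (last char: '$')
  sorted[14] = tsr$trssrsrrrrr  (last char: 'r')
Last column: rssrrrstrtrsr$r
Original string S is at sorted index 13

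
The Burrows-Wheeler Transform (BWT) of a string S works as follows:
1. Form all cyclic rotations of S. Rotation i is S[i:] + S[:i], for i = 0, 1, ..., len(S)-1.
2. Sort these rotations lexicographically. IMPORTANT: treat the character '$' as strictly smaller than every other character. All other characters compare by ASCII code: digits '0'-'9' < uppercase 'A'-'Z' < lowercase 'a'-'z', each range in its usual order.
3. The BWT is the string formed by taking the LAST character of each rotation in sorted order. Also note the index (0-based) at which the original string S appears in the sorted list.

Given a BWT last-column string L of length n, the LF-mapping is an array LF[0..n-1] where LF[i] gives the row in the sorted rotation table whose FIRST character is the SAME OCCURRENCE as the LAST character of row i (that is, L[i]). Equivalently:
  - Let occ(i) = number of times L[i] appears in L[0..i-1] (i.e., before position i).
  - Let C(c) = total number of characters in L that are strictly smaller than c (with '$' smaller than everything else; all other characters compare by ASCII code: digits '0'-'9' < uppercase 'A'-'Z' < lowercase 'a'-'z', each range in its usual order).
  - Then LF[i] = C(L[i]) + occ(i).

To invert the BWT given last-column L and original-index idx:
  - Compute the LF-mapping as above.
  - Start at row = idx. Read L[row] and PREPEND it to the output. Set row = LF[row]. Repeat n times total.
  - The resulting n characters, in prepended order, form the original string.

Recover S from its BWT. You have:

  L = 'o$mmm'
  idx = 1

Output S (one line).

Answer: mmmo$

Derivation:
LF mapping: 4 0 1 2 3
Walk LF starting at row 1, prepending L[row]:
  step 1: row=1, L[1]='$', prepend. Next row=LF[1]=0
  step 2: row=0, L[0]='o', prepend. Next row=LF[0]=4
  step 3: row=4, L[4]='m', prepend. Next row=LF[4]=3
  step 4: row=3, L[3]='m', prepend. Next row=LF[3]=2
  step 5: row=2, L[2]='m', prepend. Next row=LF[2]=1
Reversed output: mmmo$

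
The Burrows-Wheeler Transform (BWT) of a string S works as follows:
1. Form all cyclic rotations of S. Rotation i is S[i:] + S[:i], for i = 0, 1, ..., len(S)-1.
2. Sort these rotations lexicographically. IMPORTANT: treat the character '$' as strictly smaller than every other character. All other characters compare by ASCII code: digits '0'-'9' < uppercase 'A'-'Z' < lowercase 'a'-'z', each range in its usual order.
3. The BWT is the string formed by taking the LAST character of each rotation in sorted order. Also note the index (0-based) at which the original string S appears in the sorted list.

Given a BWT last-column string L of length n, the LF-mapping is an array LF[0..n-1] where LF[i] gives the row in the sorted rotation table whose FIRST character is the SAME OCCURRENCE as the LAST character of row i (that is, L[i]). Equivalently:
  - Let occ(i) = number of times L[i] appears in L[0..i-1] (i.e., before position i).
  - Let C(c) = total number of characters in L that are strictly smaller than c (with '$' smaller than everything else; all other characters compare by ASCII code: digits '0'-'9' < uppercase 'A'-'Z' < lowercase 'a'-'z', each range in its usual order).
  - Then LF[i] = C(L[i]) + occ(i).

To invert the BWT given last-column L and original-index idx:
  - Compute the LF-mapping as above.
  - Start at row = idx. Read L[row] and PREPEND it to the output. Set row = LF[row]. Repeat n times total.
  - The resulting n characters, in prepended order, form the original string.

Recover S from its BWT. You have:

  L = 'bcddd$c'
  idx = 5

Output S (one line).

Answer: dcddcb$

Derivation:
LF mapping: 1 2 4 5 6 0 3
Walk LF starting at row 5, prepending L[row]:
  step 1: row=5, L[5]='$', prepend. Next row=LF[5]=0
  step 2: row=0, L[0]='b', prepend. Next row=LF[0]=1
  step 3: row=1, L[1]='c', prepend. Next row=LF[1]=2
  step 4: row=2, L[2]='d', prepend. Next row=LF[2]=4
  step 5: row=4, L[4]='d', prepend. Next row=LF[4]=6
  step 6: row=6, L[6]='c', prepend. Next row=LF[6]=3
  step 7: row=3, L[3]='d', prepend. Next row=LF[3]=5
Reversed output: dcddcb$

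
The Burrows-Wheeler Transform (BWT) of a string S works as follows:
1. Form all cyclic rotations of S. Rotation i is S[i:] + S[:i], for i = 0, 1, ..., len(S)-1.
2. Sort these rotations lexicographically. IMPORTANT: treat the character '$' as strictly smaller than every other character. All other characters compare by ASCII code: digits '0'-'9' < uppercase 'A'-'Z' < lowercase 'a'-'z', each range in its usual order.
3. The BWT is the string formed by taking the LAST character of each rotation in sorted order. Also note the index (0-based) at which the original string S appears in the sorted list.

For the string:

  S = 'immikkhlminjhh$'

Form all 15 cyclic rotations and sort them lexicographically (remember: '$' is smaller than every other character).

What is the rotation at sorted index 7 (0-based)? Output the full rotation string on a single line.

Answer: jhh$immikkhlmin

Derivation:
All 15 rotations (rotation i = S[i:]+S[:i]):
  rot[0] = immikkhlminjhh$
  rot[1] = mmikkhlminjhh$i
  rot[2] = mikkhlminjhh$im
  rot[3] = ikkhlminjhh$imm
  rot[4] = kkhlminjhh$immi
  rot[5] = khlminjhh$immik
  rot[6] = hlminjhh$immikk
  rot[7] = lminjhh$immikkh
  rot[8] = minjhh$immikkhl
  rot[9] = injhh$immikkhlm
  rot[10] = njhh$immikkhlmi
  rot[11] = jhh$immikkhlmin
  rot[12] = hh$immikkhlminj
  rot[13] = h$immikkhlminjh
  rot[14] = $immikkhlminjhh
Sorted (with $ < everything):
  sorted[0] = $immikkhlminjhh
  sorted[1] = h$immikkhlminjh
  sorted[2] = hh$immikkhlminj
  sorted[3] = hlminjhh$immikk
  sorted[4] = ikkhlminjhh$imm
  sorted[5] = immikkhlminjhh$
  sorted[6] = injhh$immikkhlm
  sorted[7] = jhh$immikkhlmin
  sorted[8] = khlminjhh$immik
  sorted[9] = kkhlminjhh$immi
  sorted[10] = lminjhh$immikkh
  sorted[11] = mikkhlminjhh$im
  sorted[12] = minjhh$immikkhl
  sorted[13] = mmikkhlminjhh$i
  sorted[14] = njhh$immikkhlmi
sorted[7] = jhh$immikkhlmin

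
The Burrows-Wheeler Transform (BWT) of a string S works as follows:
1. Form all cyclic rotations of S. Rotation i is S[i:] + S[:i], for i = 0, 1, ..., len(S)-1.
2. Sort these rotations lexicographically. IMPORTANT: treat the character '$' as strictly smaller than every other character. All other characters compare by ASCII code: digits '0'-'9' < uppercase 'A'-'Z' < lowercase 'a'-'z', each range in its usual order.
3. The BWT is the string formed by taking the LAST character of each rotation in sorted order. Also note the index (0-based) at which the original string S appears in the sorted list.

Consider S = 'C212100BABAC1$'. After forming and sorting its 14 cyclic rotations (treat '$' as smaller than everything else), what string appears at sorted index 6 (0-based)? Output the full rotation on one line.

Answer: 2100BABAC1$C21

Derivation:
All 14 rotations (rotation i = S[i:]+S[:i]):
  rot[0] = C212100BABAC1$
  rot[1] = 212100BABAC1$C
  rot[2] = 12100BABAC1$C2
  rot[3] = 2100BABAC1$C21
  rot[4] = 100BABAC1$C212
  rot[5] = 00BABAC1$C2121
  rot[6] = 0BABAC1$C21210
  rot[7] = BABAC1$C212100
  rot[8] = ABAC1$C212100B
  rot[9] = BAC1$C212100BA
  rot[10] = AC1$C212100BAB
  rot[11] = C1$C212100BABA
  rot[12] = 1$C212100BABAC
  rot[13] = $C212100BABAC1
Sorted (with $ < everything):
  sorted[0] = $C212100BABAC1
  sorted[1] = 00BABAC1$C2121
  sorted[2] = 0BABAC1$C21210
  sorted[3] = 1$C212100BABAC
  sorted[4] = 100BABAC1$C212
  sorted[5] = 12100BABAC1$C2
  sorted[6] = 2100BABAC1$C21
  sorted[7] = 212100BABAC1$C
  sorted[8] = ABAC1$C212100B
  sorted[9] = AC1$C212100BAB
  sorted[10] = BABAC1$C212100
  sorted[11] = BAC1$C212100BA
  sorted[12] = C1$C212100BABA
  sorted[13] = C212100BABAC1$
sorted[6] = 2100BABAC1$C21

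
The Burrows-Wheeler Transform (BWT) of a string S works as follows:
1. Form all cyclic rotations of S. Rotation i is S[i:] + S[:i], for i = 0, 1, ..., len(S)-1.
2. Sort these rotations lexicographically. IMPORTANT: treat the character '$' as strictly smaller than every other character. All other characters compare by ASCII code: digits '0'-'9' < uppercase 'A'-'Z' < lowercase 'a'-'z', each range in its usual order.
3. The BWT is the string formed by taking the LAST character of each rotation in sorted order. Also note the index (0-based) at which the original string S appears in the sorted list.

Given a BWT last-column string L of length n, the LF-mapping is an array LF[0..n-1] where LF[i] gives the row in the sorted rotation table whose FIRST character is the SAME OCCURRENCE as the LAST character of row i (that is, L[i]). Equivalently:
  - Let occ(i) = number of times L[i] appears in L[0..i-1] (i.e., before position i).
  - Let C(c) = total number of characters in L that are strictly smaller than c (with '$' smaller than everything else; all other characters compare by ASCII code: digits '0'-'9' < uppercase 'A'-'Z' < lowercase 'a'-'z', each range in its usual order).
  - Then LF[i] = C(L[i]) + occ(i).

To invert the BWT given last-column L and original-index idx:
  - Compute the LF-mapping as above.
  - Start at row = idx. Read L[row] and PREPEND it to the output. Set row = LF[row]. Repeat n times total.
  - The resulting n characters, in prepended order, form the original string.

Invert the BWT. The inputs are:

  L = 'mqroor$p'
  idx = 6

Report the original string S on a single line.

Answer: rooprqm$

Derivation:
LF mapping: 1 5 6 2 3 7 0 4
Walk LF starting at row 6, prepending L[row]:
  step 1: row=6, L[6]='$', prepend. Next row=LF[6]=0
  step 2: row=0, L[0]='m', prepend. Next row=LF[0]=1
  step 3: row=1, L[1]='q', prepend. Next row=LF[1]=5
  step 4: row=5, L[5]='r', prepend. Next row=LF[5]=7
  step 5: row=7, L[7]='p', prepend. Next row=LF[7]=4
  step 6: row=4, L[4]='o', prepend. Next row=LF[4]=3
  step 7: row=3, L[3]='o', prepend. Next row=LF[3]=2
  step 8: row=2, L[2]='r', prepend. Next row=LF[2]=6
Reversed output: rooprqm$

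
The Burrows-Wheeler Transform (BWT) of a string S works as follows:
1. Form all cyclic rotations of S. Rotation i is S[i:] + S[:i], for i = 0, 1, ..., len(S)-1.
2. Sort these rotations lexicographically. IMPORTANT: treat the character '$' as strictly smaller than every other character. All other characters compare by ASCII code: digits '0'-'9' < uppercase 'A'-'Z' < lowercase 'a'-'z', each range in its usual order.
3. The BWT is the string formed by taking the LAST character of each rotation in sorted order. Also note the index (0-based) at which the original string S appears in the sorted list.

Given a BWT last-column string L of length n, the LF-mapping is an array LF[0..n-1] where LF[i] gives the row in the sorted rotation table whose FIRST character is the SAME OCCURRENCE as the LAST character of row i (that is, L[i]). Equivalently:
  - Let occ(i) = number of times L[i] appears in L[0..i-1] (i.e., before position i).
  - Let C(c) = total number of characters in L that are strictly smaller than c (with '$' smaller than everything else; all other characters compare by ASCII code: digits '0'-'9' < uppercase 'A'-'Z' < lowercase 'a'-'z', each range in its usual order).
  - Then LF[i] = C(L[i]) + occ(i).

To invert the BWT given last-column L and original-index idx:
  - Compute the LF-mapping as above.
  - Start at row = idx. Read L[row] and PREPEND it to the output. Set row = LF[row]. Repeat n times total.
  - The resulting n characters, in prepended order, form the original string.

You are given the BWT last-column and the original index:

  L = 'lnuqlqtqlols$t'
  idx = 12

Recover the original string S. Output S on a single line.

Answer: tullstoqqlqnl$

Derivation:
LF mapping: 1 5 13 7 2 8 11 9 3 6 4 10 0 12
Walk LF starting at row 12, prepending L[row]:
  step 1: row=12, L[12]='$', prepend. Next row=LF[12]=0
  step 2: row=0, L[0]='l', prepend. Next row=LF[0]=1
  step 3: row=1, L[1]='n', prepend. Next row=LF[1]=5
  step 4: row=5, L[5]='q', prepend. Next row=LF[5]=8
  step 5: row=8, L[8]='l', prepend. Next row=LF[8]=3
  step 6: row=3, L[3]='q', prepend. Next row=LF[3]=7
  step 7: row=7, L[7]='q', prepend. Next row=LF[7]=9
  step 8: row=9, L[9]='o', prepend. Next row=LF[9]=6
  step 9: row=6, L[6]='t', prepend. Next row=LF[6]=11
  step 10: row=11, L[11]='s', prepend. Next row=LF[11]=10
  step 11: row=10, L[10]='l', prepend. Next row=LF[10]=4
  step 12: row=4, L[4]='l', prepend. Next row=LF[4]=2
  step 13: row=2, L[2]='u', prepend. Next row=LF[2]=13
  step 14: row=13, L[13]='t', prepend. Next row=LF[13]=12
Reversed output: tullstoqqlqnl$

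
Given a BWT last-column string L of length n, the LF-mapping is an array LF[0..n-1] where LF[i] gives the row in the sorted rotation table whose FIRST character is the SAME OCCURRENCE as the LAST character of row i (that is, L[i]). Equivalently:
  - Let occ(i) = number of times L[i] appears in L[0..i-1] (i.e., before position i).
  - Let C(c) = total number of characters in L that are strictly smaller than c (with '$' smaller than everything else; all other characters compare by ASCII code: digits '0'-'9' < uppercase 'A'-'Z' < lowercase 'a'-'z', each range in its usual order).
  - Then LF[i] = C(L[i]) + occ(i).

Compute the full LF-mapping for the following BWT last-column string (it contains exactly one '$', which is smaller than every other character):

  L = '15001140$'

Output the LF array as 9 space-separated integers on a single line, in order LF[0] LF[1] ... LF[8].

Char counts: '$':1, '0':3, '1':3, '4':1, '5':1
C (first-col start): C('$')=0, C('0')=1, C('1')=4, C('4')=7, C('5')=8
L[0]='1': occ=0, LF[0]=C('1')+0=4+0=4
L[1]='5': occ=0, LF[1]=C('5')+0=8+0=8
L[2]='0': occ=0, LF[2]=C('0')+0=1+0=1
L[3]='0': occ=1, LF[3]=C('0')+1=1+1=2
L[4]='1': occ=1, LF[4]=C('1')+1=4+1=5
L[5]='1': occ=2, LF[5]=C('1')+2=4+2=6
L[6]='4': occ=0, LF[6]=C('4')+0=7+0=7
L[7]='0': occ=2, LF[7]=C('0')+2=1+2=3
L[8]='$': occ=0, LF[8]=C('$')+0=0+0=0

Answer: 4 8 1 2 5 6 7 3 0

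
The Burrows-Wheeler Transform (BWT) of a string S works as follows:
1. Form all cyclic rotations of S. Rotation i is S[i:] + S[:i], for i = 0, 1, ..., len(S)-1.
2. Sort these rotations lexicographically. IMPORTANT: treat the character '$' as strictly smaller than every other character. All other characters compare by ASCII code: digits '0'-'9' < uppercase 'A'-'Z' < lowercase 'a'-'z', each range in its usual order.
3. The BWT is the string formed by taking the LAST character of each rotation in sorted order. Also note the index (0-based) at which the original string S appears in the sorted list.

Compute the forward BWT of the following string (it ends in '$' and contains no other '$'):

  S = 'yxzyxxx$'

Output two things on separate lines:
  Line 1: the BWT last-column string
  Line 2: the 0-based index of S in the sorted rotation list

Answer: xxxyyz$x
6

Derivation:
All 8 rotations (rotation i = S[i:]+S[:i]):
  rot[0] = yxzyxxx$
  rot[1] = xzyxxx$y
  rot[2] = zyxxx$yx
  rot[3] = yxxx$yxz
  rot[4] = xxx$yxzy
  rot[5] = xx$yxzyx
  rot[6] = x$yxzyxx
  rot[7] = $yxzyxxx
Sorted (with $ < everything):
  sorted[0] = $yxzyxxx  (last char: 'x')
  sorted[1] = x$yxzyxx  (last char: 'x')
  sorted[2] = xx$yxzyx  (last char: 'x')
  sorted[3] = xxx$yxzy  (last char: 'y')
  sorted[4] = xzyxxx$y  (last char: 'y')
  sorted[5] = yxxx$yxz  (last char: 'z')
  sorted[6] = yxzyxxx$  (last char: '$')
  sorted[7] = zyxxx$yx  (last char: 'x')
Last column: xxxyyz$x
Original string S is at sorted index 6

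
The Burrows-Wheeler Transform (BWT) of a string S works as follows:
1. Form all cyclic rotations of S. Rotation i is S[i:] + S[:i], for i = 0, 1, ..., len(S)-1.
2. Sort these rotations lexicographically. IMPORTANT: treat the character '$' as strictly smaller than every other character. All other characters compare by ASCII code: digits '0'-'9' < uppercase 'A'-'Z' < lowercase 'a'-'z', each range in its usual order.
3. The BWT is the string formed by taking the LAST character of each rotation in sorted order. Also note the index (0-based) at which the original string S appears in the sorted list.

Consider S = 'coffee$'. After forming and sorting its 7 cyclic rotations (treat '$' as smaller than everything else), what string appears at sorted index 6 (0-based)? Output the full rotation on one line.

All 7 rotations (rotation i = S[i:]+S[:i]):
  rot[0] = coffee$
  rot[1] = offee$c
  rot[2] = ffee$co
  rot[3] = fee$cof
  rot[4] = ee$coff
  rot[5] = e$coffe
  rot[6] = $coffee
Sorted (with $ < everything):
  sorted[0] = $coffee
  sorted[1] = coffee$
  sorted[2] = e$coffe
  sorted[3] = ee$coff
  sorted[4] = fee$cof
  sorted[5] = ffee$co
  sorted[6] = offee$c
sorted[6] = offee$c

Answer: offee$c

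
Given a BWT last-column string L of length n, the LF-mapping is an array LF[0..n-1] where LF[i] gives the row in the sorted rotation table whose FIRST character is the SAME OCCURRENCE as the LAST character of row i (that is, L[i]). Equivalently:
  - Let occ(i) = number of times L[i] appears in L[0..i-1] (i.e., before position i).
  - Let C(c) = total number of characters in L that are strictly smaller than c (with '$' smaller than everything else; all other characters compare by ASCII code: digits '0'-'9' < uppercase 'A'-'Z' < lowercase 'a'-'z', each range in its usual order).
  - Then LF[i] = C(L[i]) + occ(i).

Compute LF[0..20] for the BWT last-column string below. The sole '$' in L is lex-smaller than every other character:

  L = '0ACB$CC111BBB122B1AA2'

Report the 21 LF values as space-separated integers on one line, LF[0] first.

Answer: 1 10 18 13 0 19 20 2 3 4 14 15 16 5 7 8 17 6 11 12 9

Derivation:
Char counts: '$':1, '0':1, '1':5, '2':3, 'A':3, 'B':5, 'C':3
C (first-col start): C('$')=0, C('0')=1, C('1')=2, C('2')=7, C('A')=10, C('B')=13, C('C')=18
L[0]='0': occ=0, LF[0]=C('0')+0=1+0=1
L[1]='A': occ=0, LF[1]=C('A')+0=10+0=10
L[2]='C': occ=0, LF[2]=C('C')+0=18+0=18
L[3]='B': occ=0, LF[3]=C('B')+0=13+0=13
L[4]='$': occ=0, LF[4]=C('$')+0=0+0=0
L[5]='C': occ=1, LF[5]=C('C')+1=18+1=19
L[6]='C': occ=2, LF[6]=C('C')+2=18+2=20
L[7]='1': occ=0, LF[7]=C('1')+0=2+0=2
L[8]='1': occ=1, LF[8]=C('1')+1=2+1=3
L[9]='1': occ=2, LF[9]=C('1')+2=2+2=4
L[10]='B': occ=1, LF[10]=C('B')+1=13+1=14
L[11]='B': occ=2, LF[11]=C('B')+2=13+2=15
L[12]='B': occ=3, LF[12]=C('B')+3=13+3=16
L[13]='1': occ=3, LF[13]=C('1')+3=2+3=5
L[14]='2': occ=0, LF[14]=C('2')+0=7+0=7
L[15]='2': occ=1, LF[15]=C('2')+1=7+1=8
L[16]='B': occ=4, LF[16]=C('B')+4=13+4=17
L[17]='1': occ=4, LF[17]=C('1')+4=2+4=6
L[18]='A': occ=1, LF[18]=C('A')+1=10+1=11
L[19]='A': occ=2, LF[19]=C('A')+2=10+2=12
L[20]='2': occ=2, LF[20]=C('2')+2=7+2=9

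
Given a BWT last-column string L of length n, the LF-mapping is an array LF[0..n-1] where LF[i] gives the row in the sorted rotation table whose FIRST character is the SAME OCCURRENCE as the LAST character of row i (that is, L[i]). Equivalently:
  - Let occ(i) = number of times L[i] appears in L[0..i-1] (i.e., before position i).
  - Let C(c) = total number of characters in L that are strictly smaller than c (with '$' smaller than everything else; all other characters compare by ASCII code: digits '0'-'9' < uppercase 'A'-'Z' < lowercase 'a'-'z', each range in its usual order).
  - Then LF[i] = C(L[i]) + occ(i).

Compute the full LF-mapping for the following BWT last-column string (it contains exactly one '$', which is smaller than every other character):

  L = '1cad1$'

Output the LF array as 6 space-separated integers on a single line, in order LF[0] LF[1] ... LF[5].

Char counts: '$':1, '1':2, 'a':1, 'c':1, 'd':1
C (first-col start): C('$')=0, C('1')=1, C('a')=3, C('c')=4, C('d')=5
L[0]='1': occ=0, LF[0]=C('1')+0=1+0=1
L[1]='c': occ=0, LF[1]=C('c')+0=4+0=4
L[2]='a': occ=0, LF[2]=C('a')+0=3+0=3
L[3]='d': occ=0, LF[3]=C('d')+0=5+0=5
L[4]='1': occ=1, LF[4]=C('1')+1=1+1=2
L[5]='$': occ=0, LF[5]=C('$')+0=0+0=0

Answer: 1 4 3 5 2 0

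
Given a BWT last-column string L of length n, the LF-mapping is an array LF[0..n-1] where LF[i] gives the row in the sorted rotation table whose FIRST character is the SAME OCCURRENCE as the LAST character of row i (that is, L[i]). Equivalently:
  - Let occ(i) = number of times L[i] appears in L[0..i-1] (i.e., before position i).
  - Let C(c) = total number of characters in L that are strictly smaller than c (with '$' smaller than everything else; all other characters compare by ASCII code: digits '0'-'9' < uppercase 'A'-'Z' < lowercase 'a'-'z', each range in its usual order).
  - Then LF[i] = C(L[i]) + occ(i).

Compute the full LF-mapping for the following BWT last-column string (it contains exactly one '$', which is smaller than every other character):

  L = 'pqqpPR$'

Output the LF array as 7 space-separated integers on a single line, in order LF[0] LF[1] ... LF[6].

Char counts: '$':1, 'P':1, 'R':1, 'p':2, 'q':2
C (first-col start): C('$')=0, C('P')=1, C('R')=2, C('p')=3, C('q')=5
L[0]='p': occ=0, LF[0]=C('p')+0=3+0=3
L[1]='q': occ=0, LF[1]=C('q')+0=5+0=5
L[2]='q': occ=1, LF[2]=C('q')+1=5+1=6
L[3]='p': occ=1, LF[3]=C('p')+1=3+1=4
L[4]='P': occ=0, LF[4]=C('P')+0=1+0=1
L[5]='R': occ=0, LF[5]=C('R')+0=2+0=2
L[6]='$': occ=0, LF[6]=C('$')+0=0+0=0

Answer: 3 5 6 4 1 2 0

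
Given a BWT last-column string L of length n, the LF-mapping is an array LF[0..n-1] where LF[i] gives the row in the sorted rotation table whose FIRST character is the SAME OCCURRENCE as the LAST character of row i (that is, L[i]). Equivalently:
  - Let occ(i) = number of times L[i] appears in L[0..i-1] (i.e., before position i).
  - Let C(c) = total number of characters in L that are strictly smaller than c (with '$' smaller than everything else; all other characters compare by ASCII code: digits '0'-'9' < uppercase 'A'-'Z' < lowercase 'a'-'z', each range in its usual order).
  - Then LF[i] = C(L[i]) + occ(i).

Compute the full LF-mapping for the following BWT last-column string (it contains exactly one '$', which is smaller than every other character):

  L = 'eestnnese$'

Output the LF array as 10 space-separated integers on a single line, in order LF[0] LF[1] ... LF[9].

Char counts: '$':1, 'e':4, 'n':2, 's':2, 't':1
C (first-col start): C('$')=0, C('e')=1, C('n')=5, C('s')=7, C('t')=9
L[0]='e': occ=0, LF[0]=C('e')+0=1+0=1
L[1]='e': occ=1, LF[1]=C('e')+1=1+1=2
L[2]='s': occ=0, LF[2]=C('s')+0=7+0=7
L[3]='t': occ=0, LF[3]=C('t')+0=9+0=9
L[4]='n': occ=0, LF[4]=C('n')+0=5+0=5
L[5]='n': occ=1, LF[5]=C('n')+1=5+1=6
L[6]='e': occ=2, LF[6]=C('e')+2=1+2=3
L[7]='s': occ=1, LF[7]=C('s')+1=7+1=8
L[8]='e': occ=3, LF[8]=C('e')+3=1+3=4
L[9]='$': occ=0, LF[9]=C('$')+0=0+0=0

Answer: 1 2 7 9 5 6 3 8 4 0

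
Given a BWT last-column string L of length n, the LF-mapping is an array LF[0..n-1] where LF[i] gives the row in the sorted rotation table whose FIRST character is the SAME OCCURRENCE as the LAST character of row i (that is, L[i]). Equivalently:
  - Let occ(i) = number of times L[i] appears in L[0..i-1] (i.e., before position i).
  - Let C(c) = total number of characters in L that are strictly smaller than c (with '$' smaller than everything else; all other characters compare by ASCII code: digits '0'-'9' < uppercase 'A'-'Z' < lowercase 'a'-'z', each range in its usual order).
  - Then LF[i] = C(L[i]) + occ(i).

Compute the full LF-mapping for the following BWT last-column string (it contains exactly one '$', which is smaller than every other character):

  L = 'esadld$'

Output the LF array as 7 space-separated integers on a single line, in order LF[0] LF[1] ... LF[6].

Char counts: '$':1, 'a':1, 'd':2, 'e':1, 'l':1, 's':1
C (first-col start): C('$')=0, C('a')=1, C('d')=2, C('e')=4, C('l')=5, C('s')=6
L[0]='e': occ=0, LF[0]=C('e')+0=4+0=4
L[1]='s': occ=0, LF[1]=C('s')+0=6+0=6
L[2]='a': occ=0, LF[2]=C('a')+0=1+0=1
L[3]='d': occ=0, LF[3]=C('d')+0=2+0=2
L[4]='l': occ=0, LF[4]=C('l')+0=5+0=5
L[5]='d': occ=1, LF[5]=C('d')+1=2+1=3
L[6]='$': occ=0, LF[6]=C('$')+0=0+0=0

Answer: 4 6 1 2 5 3 0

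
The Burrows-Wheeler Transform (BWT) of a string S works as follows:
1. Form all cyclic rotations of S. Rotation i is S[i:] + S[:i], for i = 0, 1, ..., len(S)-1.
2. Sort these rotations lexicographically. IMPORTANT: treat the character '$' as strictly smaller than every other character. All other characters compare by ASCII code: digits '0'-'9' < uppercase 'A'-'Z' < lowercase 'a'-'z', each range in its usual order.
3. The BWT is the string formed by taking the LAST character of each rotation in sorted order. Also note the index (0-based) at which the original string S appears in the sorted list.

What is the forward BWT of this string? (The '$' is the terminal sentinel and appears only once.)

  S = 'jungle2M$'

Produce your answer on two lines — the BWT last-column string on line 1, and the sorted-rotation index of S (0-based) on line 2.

All 9 rotations (rotation i = S[i:]+S[:i]):
  rot[0] = jungle2M$
  rot[1] = ungle2M$j
  rot[2] = ngle2M$ju
  rot[3] = gle2M$jun
  rot[4] = le2M$jung
  rot[5] = e2M$jungl
  rot[6] = 2M$jungle
  rot[7] = M$jungle2
  rot[8] = $jungle2M
Sorted (with $ < everything):
  sorted[0] = $jungle2M  (last char: 'M')
  sorted[1] = 2M$jungle  (last char: 'e')
  sorted[2] = M$jungle2  (last char: '2')
  sorted[3] = e2M$jungl  (last char: 'l')
  sorted[4] = gle2M$jun  (last char: 'n')
  sorted[5] = jungle2M$  (last char: '$')
  sorted[6] = le2M$jung  (last char: 'g')
  sorted[7] = ngle2M$ju  (last char: 'u')
  sorted[8] = ungle2M$j  (last char: 'j')
Last column: Me2ln$guj
Original string S is at sorted index 5

Answer: Me2ln$guj
5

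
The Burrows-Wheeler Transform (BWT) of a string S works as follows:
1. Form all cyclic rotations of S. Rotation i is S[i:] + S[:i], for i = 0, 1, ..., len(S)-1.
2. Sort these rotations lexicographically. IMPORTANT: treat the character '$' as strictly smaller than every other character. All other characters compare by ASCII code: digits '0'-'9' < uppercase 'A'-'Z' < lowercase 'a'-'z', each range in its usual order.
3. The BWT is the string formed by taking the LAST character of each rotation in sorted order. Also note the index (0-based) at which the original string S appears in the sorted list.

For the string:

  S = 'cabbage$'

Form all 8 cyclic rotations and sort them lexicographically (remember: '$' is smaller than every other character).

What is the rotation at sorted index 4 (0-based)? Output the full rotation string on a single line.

All 8 rotations (rotation i = S[i:]+S[:i]):
  rot[0] = cabbage$
  rot[1] = abbage$c
  rot[2] = bbage$ca
  rot[3] = bage$cab
  rot[4] = age$cabb
  rot[5] = ge$cabba
  rot[6] = e$cabbag
  rot[7] = $cabbage
Sorted (with $ < everything):
  sorted[0] = $cabbage
  sorted[1] = abbage$c
  sorted[2] = age$cabb
  sorted[3] = bage$cab
  sorted[4] = bbage$ca
  sorted[5] = cabbage$
  sorted[6] = e$cabbag
  sorted[7] = ge$cabba
sorted[4] = bbage$ca

Answer: bbage$ca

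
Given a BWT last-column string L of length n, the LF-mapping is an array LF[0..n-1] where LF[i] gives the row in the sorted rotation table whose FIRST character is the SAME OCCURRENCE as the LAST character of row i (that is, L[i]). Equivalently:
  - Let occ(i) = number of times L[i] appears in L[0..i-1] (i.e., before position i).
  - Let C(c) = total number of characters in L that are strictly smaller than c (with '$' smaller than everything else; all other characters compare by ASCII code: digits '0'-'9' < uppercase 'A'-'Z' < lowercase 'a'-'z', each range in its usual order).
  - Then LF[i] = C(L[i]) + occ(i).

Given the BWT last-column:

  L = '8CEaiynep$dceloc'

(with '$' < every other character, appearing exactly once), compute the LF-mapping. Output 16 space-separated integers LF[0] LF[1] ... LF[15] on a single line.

Answer: 1 2 3 4 10 15 12 8 14 0 7 5 9 11 13 6

Derivation:
Char counts: '$':1, '8':1, 'C':1, 'E':1, 'a':1, 'c':2, 'd':1, 'e':2, 'i':1, 'l':1, 'n':1, 'o':1, 'p':1, 'y':1
C (first-col start): C('$')=0, C('8')=1, C('C')=2, C('E')=3, C('a')=4, C('c')=5, C('d')=7, C('e')=8, C('i')=10, C('l')=11, C('n')=12, C('o')=13, C('p')=14, C('y')=15
L[0]='8': occ=0, LF[0]=C('8')+0=1+0=1
L[1]='C': occ=0, LF[1]=C('C')+0=2+0=2
L[2]='E': occ=0, LF[2]=C('E')+0=3+0=3
L[3]='a': occ=0, LF[3]=C('a')+0=4+0=4
L[4]='i': occ=0, LF[4]=C('i')+0=10+0=10
L[5]='y': occ=0, LF[5]=C('y')+0=15+0=15
L[6]='n': occ=0, LF[6]=C('n')+0=12+0=12
L[7]='e': occ=0, LF[7]=C('e')+0=8+0=8
L[8]='p': occ=0, LF[8]=C('p')+0=14+0=14
L[9]='$': occ=0, LF[9]=C('$')+0=0+0=0
L[10]='d': occ=0, LF[10]=C('d')+0=7+0=7
L[11]='c': occ=0, LF[11]=C('c')+0=5+0=5
L[12]='e': occ=1, LF[12]=C('e')+1=8+1=9
L[13]='l': occ=0, LF[13]=C('l')+0=11+0=11
L[14]='o': occ=0, LF[14]=C('o')+0=13+0=13
L[15]='c': occ=1, LF[15]=C('c')+1=5+1=6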